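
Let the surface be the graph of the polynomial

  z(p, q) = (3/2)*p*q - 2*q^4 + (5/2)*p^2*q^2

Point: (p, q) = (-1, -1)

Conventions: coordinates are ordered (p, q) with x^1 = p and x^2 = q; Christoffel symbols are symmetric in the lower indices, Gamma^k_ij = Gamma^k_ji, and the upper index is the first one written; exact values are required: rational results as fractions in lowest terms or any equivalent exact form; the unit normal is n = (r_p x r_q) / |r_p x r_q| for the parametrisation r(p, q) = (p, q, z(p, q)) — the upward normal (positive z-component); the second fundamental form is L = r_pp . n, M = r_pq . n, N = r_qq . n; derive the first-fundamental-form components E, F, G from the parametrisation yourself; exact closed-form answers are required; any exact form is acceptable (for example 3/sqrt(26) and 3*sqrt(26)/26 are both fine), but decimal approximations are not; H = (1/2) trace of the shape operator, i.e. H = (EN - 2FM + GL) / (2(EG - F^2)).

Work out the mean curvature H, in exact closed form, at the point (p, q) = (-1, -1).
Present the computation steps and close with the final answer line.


z_p = -13/2, z_q = 3/2, z_pp = 5, z_pq = 23/2, z_qq = -19
E = 173/4, F = -39/4, G = 13/4; answer radicand W^2 = 91/2
unnormalised second-form numerators: l = 5, m = 23/2, n = -19; L = l/sqrt(91/2), and similarly M = m/sqrt(W^2), N = n/sqrt(W^2)
H = (E*n - 2*F*m + G*l) / (2*(EG - F^2)*sqrt(W^2)); E*n - 2*F*m + G*l = -2325/4, EG - F^2 = 91/2, so H = (-2325/364)/sqrt(91/2)

Answer: H = -2325*sqrt(182)/33124


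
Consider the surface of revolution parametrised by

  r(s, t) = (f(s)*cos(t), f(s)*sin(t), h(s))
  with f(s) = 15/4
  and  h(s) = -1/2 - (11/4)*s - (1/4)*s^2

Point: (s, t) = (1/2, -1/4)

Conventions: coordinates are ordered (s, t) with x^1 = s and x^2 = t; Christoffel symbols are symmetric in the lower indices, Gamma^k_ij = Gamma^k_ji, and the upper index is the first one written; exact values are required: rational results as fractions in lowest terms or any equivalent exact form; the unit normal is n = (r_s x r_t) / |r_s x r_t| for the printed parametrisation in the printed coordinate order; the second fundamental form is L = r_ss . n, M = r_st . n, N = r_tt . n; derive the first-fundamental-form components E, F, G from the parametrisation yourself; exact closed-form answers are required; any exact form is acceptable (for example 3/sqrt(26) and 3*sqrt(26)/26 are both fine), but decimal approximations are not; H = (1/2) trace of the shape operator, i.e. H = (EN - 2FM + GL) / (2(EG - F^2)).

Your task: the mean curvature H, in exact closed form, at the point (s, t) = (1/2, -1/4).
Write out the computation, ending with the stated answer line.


f = 15/4, f' = 0, f'' = 0, h' = -3, h'' = -1/2
E = 9, F = 0, G = 225/16; answer radicand W^2 = 9
unnormalised second-form numerators: l = 0, m = 0, n = -45/4; L = l/sqrt(9), and similarly M = m/sqrt(W^2), N = n/sqrt(W^2)
H = (E*n - 2*F*m + G*l) / (2*(EG - F^2)*sqrt(W^2)); E*n - 2*F*m + G*l = -405/4, EG - F^2 = 2025/16, so H = (-2/5)/sqrt(9)

Answer: H = -2/15


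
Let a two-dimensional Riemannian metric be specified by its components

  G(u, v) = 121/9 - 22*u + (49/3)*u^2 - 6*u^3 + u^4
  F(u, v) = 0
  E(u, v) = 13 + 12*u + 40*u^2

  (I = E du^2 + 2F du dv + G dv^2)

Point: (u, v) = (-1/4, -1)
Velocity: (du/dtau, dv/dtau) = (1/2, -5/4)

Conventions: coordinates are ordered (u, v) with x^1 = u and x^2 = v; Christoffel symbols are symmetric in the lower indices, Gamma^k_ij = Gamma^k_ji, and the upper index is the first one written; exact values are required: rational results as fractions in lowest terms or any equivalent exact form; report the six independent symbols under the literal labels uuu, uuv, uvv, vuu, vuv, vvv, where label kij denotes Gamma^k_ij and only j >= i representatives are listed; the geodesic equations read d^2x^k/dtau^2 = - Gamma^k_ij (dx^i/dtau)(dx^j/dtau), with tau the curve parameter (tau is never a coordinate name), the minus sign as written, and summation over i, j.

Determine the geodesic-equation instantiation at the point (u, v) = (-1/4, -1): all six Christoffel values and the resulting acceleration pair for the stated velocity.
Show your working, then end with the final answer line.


E = 25/2, F = 0, G = 46225/2304 at the point
E_u = -8, E_v = 0, F_u = 0, F_v = 0, G_u = -1505/48, G_v = 0
EG - F^2 = 1155625/4608;  g^inv = (4608/1155625) * [[46225/2304, 0], [0, 25/2]]
first-kind symbols [ij,l] = (1/2)(d_i g_jl + d_j g_il - d_l g_ij): [uu,u] = E_u/2 = -4, [uu,v] = F_u - E_v/2 = 0, [uv,u] = E_v/2 = 0, [uv,v] = G_u/2 = -1505/96, [vv,u] = F_v - G_u/2 = 1505/96, [vv,v] = G_v/2 = 0
Gamma^u_ij = (G*[ij,u] - F*[ij,v])/(EG - F^2), Gamma^v_ij = (E*[ij,v] - F*[ij,u])/(EG - F^2)
Gamma_uuu = -8/25, Gamma_uuv = 0, Gamma_uvv = 301/240, Gamma_vuu = 0, Gamma_vuv = -168/215, Gamma_vvv = 0
d^2u/dtau^2 = -(Gamma_uuu*(1/2)^2 + 2*Gamma_uuv*(1/2)*(-5/4) + Gamma_uvv*(-5/4)^2) = -36089/19200
d^2v/dtau^2 = -(Gamma_vuu*(1/2)^2 + 2*Gamma_vuv*(1/2)*(-5/4) + Gamma_vvv*(-5/4)^2) = -42/43

Answer: Gamma_uuu = -8/25, Gamma_uuv = 0, Gamma_uvv = 301/240, Gamma_vuu = 0, Gamma_vuv = -168/215, Gamma_vvv = 0; accelerations (d^2u/dtau^2, d^2v/dtau^2) = (-36089/19200, -42/43)


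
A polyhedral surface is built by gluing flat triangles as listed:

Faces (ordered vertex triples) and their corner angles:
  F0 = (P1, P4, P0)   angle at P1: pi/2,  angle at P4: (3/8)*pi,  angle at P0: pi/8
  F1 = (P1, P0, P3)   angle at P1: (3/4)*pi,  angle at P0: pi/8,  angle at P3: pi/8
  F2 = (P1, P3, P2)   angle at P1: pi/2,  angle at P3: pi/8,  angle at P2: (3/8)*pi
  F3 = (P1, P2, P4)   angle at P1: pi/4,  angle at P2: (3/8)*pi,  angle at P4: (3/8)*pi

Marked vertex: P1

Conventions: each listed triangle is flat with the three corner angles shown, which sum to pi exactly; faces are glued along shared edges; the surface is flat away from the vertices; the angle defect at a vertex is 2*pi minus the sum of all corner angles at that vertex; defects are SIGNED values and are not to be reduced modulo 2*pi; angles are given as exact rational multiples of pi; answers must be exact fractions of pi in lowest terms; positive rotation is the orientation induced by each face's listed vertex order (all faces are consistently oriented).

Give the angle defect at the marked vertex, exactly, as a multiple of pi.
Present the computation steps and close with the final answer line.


Sum of corner angles at P1: 2*pi
defect = 2*pi - 2*pi

Answer: defect(P1) = 0


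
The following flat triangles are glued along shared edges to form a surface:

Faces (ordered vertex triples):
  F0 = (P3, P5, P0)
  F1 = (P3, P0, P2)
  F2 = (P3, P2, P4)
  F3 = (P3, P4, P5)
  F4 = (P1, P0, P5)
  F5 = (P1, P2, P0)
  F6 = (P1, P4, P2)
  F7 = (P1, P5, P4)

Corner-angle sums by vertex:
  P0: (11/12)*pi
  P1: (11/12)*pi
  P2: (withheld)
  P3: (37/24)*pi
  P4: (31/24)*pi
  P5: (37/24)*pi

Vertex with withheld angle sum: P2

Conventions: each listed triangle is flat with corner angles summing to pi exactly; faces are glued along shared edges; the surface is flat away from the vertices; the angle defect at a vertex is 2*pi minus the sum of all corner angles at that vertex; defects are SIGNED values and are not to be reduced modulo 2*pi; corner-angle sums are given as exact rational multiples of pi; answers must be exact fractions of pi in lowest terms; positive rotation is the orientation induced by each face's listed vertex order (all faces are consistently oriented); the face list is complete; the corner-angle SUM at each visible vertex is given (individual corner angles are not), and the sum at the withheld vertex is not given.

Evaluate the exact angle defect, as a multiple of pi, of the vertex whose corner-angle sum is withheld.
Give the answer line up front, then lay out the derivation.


Answer: defect(P2) = (5/24)*pi

V = 6, E = 12, F = 8; chi = V - E + F = 2
Gauss-Bonnet: total defect = 2*pi*chi = 4*pi; visible defects sum to (91/24)*pi


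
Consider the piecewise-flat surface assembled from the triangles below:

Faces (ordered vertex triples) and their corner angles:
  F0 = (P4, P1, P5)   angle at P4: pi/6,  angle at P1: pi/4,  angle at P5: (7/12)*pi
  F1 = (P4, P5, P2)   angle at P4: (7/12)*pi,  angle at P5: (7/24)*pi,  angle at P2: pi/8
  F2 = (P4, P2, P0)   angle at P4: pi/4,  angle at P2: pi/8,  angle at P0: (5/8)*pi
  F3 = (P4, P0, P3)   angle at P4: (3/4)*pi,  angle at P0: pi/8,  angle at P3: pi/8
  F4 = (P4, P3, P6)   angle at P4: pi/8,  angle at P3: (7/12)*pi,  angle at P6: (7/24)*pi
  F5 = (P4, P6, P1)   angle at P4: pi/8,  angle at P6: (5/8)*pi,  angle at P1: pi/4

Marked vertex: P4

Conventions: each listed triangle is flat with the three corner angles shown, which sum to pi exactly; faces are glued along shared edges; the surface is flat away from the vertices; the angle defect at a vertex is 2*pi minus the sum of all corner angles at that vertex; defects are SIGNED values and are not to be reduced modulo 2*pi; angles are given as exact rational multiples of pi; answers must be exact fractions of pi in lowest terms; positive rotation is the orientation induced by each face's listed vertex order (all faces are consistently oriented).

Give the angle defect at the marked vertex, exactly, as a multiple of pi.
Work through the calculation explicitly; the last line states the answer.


Sum of corner angles at P4: 2*pi
defect = 2*pi - 2*pi

Answer: defect(P4) = 0


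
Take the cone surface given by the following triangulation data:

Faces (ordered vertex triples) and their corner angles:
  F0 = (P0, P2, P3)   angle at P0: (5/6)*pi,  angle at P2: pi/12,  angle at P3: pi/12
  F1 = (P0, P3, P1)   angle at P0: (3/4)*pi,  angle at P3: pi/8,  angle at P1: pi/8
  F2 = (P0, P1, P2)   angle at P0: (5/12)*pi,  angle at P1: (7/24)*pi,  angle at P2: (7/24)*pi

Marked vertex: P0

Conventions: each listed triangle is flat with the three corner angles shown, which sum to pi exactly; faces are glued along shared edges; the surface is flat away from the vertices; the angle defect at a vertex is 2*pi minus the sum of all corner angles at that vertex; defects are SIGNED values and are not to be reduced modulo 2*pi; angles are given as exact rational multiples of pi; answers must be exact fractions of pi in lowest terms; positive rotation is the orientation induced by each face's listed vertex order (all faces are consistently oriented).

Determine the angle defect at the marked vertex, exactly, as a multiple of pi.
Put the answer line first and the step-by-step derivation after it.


Answer: defect(P0) = 0

Sum of corner angles at P0: 2*pi
defect = 2*pi - 2*pi


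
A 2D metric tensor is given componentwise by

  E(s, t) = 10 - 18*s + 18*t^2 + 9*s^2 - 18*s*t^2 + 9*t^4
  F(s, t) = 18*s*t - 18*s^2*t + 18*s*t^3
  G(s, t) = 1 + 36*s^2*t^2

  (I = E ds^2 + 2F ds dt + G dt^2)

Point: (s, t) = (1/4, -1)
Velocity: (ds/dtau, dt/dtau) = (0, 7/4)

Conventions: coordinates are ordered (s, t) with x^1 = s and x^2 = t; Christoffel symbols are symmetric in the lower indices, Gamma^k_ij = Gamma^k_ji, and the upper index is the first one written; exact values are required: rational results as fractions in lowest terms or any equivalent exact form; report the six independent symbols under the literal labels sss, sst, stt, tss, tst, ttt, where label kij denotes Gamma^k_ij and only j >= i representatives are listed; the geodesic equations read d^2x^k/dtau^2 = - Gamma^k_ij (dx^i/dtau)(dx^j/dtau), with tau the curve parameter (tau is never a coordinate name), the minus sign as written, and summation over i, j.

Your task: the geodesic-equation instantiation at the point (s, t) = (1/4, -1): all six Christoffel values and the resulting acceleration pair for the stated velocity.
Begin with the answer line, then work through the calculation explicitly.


Answer: Gamma_sss = -252/493, Gamma_sst = -504/493, Gamma_stt = 126/493, Gamma_tss = 72/493, Gamma_tst = 144/493, Gamma_ttt = -36/493; accelerations (d^2s/dtau^2, d^2t/dtau^2) = (-3087/3944, 441/1972)

E = 457/16, F = -63/8, G = 13/4 at the point
E_s = -63/2, E_t = -63, F_s = -27, F_t = 135/8, G_s = 18, G_t = -9/2
EG - F^2 = 493/16;  g^inv = (16/493) * [[13/4, 63/8], [63/8, 457/16]]
first-kind symbols [ij,l] = (1/2)(d_i g_jl + d_j g_il - d_l g_ij): [ss,s] = E_s/2 = -63/4, [ss,t] = F_s - E_t/2 = 9/2, [st,s] = E_t/2 = -63/2, [st,t] = G_s/2 = 9, [tt,s] = F_t - G_s/2 = 63/8, [tt,t] = G_t/2 = -9/4
Gamma^s_ij = (G*[ij,s] - F*[ij,t])/(EG - F^2), Gamma^t_ij = (E*[ij,t] - F*[ij,s])/(EG - F^2)
Gamma_sss = -252/493, Gamma_sst = -504/493, Gamma_stt = 126/493, Gamma_tss = 72/493, Gamma_tst = 144/493, Gamma_ttt = -36/493
d^2s/dtau^2 = -(Gamma_sss*(0)^2 + 2*Gamma_sst*(0)*(7/4) + Gamma_stt*(7/4)^2) = -3087/3944
d^2t/dtau^2 = -(Gamma_tss*(0)^2 + 2*Gamma_tst*(0)*(7/4) + Gamma_ttt*(7/4)^2) = 441/1972


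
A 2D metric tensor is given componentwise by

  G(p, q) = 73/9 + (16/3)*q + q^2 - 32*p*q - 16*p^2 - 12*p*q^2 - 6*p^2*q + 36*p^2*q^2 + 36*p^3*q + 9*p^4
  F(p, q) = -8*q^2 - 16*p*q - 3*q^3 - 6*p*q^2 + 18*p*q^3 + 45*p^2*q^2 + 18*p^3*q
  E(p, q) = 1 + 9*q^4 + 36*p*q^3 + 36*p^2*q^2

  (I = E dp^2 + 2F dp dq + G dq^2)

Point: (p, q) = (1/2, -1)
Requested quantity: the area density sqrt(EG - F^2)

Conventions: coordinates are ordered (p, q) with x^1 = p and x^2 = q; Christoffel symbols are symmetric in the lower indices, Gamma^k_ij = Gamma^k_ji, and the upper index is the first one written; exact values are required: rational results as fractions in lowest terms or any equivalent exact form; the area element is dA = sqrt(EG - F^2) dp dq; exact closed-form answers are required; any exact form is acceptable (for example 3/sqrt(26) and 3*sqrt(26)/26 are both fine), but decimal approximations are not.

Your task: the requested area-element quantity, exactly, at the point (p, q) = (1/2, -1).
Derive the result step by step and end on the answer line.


E = 1, F = 0, G = 2353/144; EG - F^2 = 2353/144

Answer: sqrt(EG - F^2) = sqrt(2353)/12


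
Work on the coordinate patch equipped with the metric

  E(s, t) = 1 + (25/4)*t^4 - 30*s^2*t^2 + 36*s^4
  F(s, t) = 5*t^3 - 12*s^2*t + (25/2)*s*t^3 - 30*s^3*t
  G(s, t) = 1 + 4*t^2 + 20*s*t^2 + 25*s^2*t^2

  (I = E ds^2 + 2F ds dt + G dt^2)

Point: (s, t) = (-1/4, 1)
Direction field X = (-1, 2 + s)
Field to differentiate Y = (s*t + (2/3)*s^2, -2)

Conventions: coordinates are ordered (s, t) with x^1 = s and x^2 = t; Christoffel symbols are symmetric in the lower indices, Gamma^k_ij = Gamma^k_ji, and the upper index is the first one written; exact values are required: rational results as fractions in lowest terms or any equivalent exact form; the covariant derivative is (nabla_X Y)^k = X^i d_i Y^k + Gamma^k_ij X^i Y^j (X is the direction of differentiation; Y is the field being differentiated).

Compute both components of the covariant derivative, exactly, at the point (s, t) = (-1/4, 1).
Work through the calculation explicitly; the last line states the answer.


E = 353/64, F = 51/32, G = 25/16 at the point
E_s = 51/4, E_t = 85/4, F_s = 103/8, F_t = 171/32, G_s = 15/2, G_t = 9/8
EG - F^2 = 389/64;  g^inv = (64/389) * [[25/16, -51/32], [-51/32, 353/64]]
first-kind symbols [ij,l] = (1/2)(d_i g_jl + d_j g_il - d_l g_ij): [ss,s] = E_s/2 = 51/8, [ss,t] = F_s - E_t/2 = 9/4, [st,s] = E_t/2 = 85/8, [st,t] = G_s/2 = 15/4, [tt,s] = F_t - G_s/2 = 51/32, [tt,t] = G_t/2 = 9/16
Gamma^s_ij = (G*[ij,s] - F*[ij,t])/(EG - F^2), Gamma^t_ij = (E*[ij,t] - F*[ij,s])/(EG - F^2)
Gamma_sss = 408/389, Gamma_sst = 680/389, Gamma_stt = 102/389, Gamma_tss = 144/389, Gamma_tst = 240/389, Gamma_ttt = 36/389
X = (-1, 7/4), Y = (-5/24, -2) at the point

Answer: (nabla_X Y)^s = 6569/6224, (nabla_X Y)^t = 593/778


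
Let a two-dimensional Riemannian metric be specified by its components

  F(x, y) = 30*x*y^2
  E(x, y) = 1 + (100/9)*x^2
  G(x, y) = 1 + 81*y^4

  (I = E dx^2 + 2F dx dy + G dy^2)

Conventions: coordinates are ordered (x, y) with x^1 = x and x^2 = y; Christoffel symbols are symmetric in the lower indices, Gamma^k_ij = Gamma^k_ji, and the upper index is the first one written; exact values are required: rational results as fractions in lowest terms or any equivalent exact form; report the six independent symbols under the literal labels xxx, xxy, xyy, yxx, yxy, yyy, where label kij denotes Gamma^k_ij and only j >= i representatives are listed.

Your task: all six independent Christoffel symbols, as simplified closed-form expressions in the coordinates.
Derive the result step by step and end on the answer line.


E = 1 + (100/9)*x^2; F = 30*x*y^2; G = 1 + 81*y^4
Gamma^k_ij = (1/2) g^{kl} (d_i g_jl + d_j g_il - d_l g_ij), with g^inv = (1/(EG-F^2)) [[G, -F], [-F, E]]
first partials: E_x = (200/9)*x, E_y = 0, F_x = 30*y^2, F_y = 60*x*y, G_x = 0, G_y = 324*y^3
D = EG - F^2 = 1 + (100/9)*x^2 + 81*y^4
expanded: Gamma^x_xx = (G E_x - 2F F_x + F E_y)/(2D), Gamma^x_xy = (G E_y - F G_x)/(2D), Gamma^x_yy = (2G F_y - G G_x - F G_y)/(2D), Gamma^y_xx = (2E F_x - E E_y - F E_x)/(2D), Gamma^y_xy = (E G_x - F E_y)/(2D), Gamma^y_yy = (E G_y - 2F F_y + F G_x)/(2D); substitute and cancel common factors

Answer: Gamma_xxx = 100*x/(100*x^2 + 729*y^4 + 9), Gamma_xxy = 0, Gamma_xyy = 540*x*y/(100*x^2 + 729*y^4 + 9), Gamma_yxx = 270*y^2/(100*x^2 + 729*y^4 + 9), Gamma_yxy = 0, Gamma_yyy = 1458*y^3/(100*x^2 + 729*y^4 + 9)


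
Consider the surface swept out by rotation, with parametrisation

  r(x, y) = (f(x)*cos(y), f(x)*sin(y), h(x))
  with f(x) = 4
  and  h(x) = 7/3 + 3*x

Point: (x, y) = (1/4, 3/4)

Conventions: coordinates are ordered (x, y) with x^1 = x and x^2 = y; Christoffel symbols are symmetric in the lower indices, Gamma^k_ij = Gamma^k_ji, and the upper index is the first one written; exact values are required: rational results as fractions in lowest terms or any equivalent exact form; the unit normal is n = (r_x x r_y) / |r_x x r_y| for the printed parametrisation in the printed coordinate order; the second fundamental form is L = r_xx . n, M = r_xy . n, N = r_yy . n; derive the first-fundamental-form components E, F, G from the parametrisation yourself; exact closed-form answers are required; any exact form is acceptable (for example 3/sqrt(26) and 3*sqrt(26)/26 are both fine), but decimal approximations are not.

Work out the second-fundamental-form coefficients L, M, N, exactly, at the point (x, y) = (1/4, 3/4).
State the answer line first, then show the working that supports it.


Answer: L = 0, M = 0, N = 4

f = 4, f' = 0, f'' = 0, h' = 3, h'' = 0
E = 9, F = 0, G = 16; answer radicand W^2 = 9
unnormalised second-form numerators: l = 0, m = 0, n = 12; L = l/sqrt(9), and similarly M = m/sqrt(W^2), N = n/sqrt(W^2)


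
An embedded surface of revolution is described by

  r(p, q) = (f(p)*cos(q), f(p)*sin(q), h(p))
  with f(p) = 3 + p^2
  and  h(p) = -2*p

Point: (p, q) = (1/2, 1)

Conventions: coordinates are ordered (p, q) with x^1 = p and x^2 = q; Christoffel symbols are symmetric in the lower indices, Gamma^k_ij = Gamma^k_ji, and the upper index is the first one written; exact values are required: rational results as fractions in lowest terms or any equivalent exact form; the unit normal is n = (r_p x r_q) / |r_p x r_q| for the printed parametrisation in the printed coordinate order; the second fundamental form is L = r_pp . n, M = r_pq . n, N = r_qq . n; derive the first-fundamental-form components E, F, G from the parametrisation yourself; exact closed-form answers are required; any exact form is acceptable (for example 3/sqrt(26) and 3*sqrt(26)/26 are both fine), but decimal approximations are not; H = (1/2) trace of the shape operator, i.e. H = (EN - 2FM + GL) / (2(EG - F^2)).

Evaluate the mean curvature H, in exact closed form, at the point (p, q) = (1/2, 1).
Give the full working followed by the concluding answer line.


f = 13/4, f' = 1, f'' = 2, h' = -2, h'' = 0
E = 5, F = 0, G = 169/16; answer radicand W^2 = 5
unnormalised second-form numerators: l = 4, m = 0, n = -13/2; L = l/sqrt(5), and similarly M = m/sqrt(W^2), N = n/sqrt(W^2)
H = (E*n - 2*F*m + G*l) / (2*(EG - F^2)*sqrt(W^2)); E*n - 2*F*m + G*l = 39/4, EG - F^2 = 845/16, so H = (6/65)/sqrt(5)

Answer: H = 6*sqrt(5)/325


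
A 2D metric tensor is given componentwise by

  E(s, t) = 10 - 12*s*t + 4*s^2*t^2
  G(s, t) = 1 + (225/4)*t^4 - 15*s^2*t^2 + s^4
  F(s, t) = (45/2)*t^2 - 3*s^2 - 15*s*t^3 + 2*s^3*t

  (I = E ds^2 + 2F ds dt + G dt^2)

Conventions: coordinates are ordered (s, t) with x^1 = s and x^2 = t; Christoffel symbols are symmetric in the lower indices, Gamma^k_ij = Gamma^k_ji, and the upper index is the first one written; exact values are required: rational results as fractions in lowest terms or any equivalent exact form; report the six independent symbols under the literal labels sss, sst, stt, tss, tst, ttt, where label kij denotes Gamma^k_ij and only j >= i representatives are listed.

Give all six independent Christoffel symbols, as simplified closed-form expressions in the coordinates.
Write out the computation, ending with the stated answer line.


E = 10 - 12*s*t + 4*s^2*t^2; F = (45/2)*t^2 - 3*s^2 - 15*s*t^3 + 2*s^3*t; G = 1 + (225/4)*t^4 - 15*s^2*t^2 + s^4
Gamma^k_ij = (1/2) g^{kl} (d_i g_jl + d_j g_il - d_l g_ij), with g^inv = (1/(EG-F^2)) [[G, -F], [-F, E]]
first partials: E_s = -12*t + 8*s*t^2, E_t = -12*s + 8*s^2*t, F_s = -6*s - 15*t^3 + 6*s^2*t, F_t = 45*t - 45*s*t^2 + 2*s^3, G_s = -30*s*t^2 + 4*s^3, G_t = 225*t^3 - 30*s^2*t
D = EG - F^2 = 10 - 12*s*t + (225/4)*t^4 - 11*s^2*t^2 + s^4
expanded: Gamma^s_ss = (G E_s - 2F F_s + F E_t)/(2D), Gamma^s_st = (G E_t - F G_s)/(2D), Gamma^s_tt = (2G F_t - G G_s - F G_t)/(2D), Gamma^t_ss = (2E F_s - E E_t - F E_s)/(2D), Gamma^t_st = (E G_s - F E_t)/(2D), Gamma^t_tt = (E G_t - 2F F_t + F G_s)/(2D); substitute and cancel common factors

Answer: Gamma_sss = (16*s*t^2 - 24*t)/(4*s^4 - 44*s^2*t^2 - 48*s*t + 225*t^4 + 40), Gamma_sst = (16*s^2*t - 24*s)/(4*s^4 - 44*s^2*t^2 - 48*s*t + 225*t^4 + 40), Gamma_stt = (-120*s*t^2 + 180*t)/(4*s^4 - 44*s^2*t^2 - 48*s*t + 225*t^4 + 40), Gamma_tss = (8*s^2*t - 60*t^3)/(4*s^4 - 44*s^2*t^2 - 48*s*t + 225*t^4 + 40), Gamma_tst = (8*s^3 - 60*s*t^2)/(4*s^4 - 44*s^2*t^2 - 48*s*t + 225*t^4 + 40), Gamma_ttt = (-60*s^2*t + 450*t^3)/(4*s^4 - 44*s^2*t^2 - 48*s*t + 225*t^4 + 40)


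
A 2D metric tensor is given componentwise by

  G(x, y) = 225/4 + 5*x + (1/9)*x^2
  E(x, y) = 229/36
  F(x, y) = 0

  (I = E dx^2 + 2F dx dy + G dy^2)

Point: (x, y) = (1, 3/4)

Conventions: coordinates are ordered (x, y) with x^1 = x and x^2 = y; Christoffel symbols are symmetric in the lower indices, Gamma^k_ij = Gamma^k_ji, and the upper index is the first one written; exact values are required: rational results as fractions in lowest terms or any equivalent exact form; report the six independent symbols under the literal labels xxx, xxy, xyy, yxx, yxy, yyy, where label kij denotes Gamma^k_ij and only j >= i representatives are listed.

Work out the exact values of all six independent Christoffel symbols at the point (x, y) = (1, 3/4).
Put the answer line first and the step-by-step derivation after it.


Answer: Gamma_xxx = 0, Gamma_xxy = 0, Gamma_xyy = -94/229, Gamma_yxx = 0, Gamma_yxy = 2/47, Gamma_yyy = 0

E = 229/36, F = 0, G = 2209/36 at the point
E_x = 0, E_y = 0, F_x = 0, F_y = 0, G_x = 47/9, G_y = 0
EG - F^2 = 505861/1296;  g^inv = (1296/505861) * [[2209/36, 0], [0, 229/36]]
first-kind symbols [ij,l] = (1/2)(d_i g_jl + d_j g_il - d_l g_ij): [xx,x] = E_x/2 = 0, [xx,y] = F_x - E_y/2 = 0, [xy,x] = E_y/2 = 0, [xy,y] = G_x/2 = 47/18, [yy,x] = F_y - G_x/2 = -47/18, [yy,y] = G_y/2 = 0
Gamma^x_ij = (G*[ij,x] - F*[ij,y])/(EG - F^2), Gamma^y_ij = (E*[ij,y] - F*[ij,x])/(EG - F^2)


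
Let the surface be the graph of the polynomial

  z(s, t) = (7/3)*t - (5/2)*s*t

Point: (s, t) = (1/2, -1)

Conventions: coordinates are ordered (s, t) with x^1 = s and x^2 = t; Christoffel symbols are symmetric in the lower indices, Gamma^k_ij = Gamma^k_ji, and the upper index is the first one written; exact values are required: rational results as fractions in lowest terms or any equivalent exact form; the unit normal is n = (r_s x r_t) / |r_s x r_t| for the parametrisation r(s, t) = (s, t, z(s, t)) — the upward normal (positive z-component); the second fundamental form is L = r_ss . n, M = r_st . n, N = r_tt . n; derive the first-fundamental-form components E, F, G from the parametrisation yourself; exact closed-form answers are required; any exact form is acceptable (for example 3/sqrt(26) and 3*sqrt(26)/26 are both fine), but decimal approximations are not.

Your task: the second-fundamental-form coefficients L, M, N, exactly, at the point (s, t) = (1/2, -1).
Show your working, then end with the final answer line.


z_s = 5/2, z_t = 13/12, z_ss = 0, z_st = -5/2, z_tt = 0
E = 29/4, F = 65/24, G = 313/144; answer radicand W^2 = 1213/144
unnormalised second-form numerators: l = 0, m = -5/2, n = 0; L = l/sqrt(1213/144), and similarly M = m/sqrt(W^2), N = n/sqrt(W^2)

Answer: L = 0, M = -30*sqrt(1213)/1213, N = 0


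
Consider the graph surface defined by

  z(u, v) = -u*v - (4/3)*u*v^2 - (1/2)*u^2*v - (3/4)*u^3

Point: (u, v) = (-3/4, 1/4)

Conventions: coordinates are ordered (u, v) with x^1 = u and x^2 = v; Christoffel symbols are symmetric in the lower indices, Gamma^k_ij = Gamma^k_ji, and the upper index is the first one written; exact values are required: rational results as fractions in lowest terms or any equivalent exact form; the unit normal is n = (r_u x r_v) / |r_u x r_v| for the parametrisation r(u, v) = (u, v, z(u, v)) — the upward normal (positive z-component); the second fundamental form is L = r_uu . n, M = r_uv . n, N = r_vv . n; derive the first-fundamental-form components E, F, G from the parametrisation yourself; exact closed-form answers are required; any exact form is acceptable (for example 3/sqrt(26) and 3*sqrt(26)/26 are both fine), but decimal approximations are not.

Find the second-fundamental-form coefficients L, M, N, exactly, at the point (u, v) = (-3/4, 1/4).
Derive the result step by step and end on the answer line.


z_u = -271/192, z_v = 31/32, z_uu = 25/8, z_uv = -11/12, z_vv = 2
E = 110305/36864, F = -8401/6144, G = 1985/1024; answer radicand W^2 = 144901/36864
unnormalised second-form numerators: l = 25/8, m = -11/12, n = 2; L = l/sqrt(144901/36864), and similarly M = m/sqrt(W^2), N = n/sqrt(W^2)

Answer: L = 600*sqrt(144901)/144901, M = -176*sqrt(144901)/144901, N = 384*sqrt(144901)/144901


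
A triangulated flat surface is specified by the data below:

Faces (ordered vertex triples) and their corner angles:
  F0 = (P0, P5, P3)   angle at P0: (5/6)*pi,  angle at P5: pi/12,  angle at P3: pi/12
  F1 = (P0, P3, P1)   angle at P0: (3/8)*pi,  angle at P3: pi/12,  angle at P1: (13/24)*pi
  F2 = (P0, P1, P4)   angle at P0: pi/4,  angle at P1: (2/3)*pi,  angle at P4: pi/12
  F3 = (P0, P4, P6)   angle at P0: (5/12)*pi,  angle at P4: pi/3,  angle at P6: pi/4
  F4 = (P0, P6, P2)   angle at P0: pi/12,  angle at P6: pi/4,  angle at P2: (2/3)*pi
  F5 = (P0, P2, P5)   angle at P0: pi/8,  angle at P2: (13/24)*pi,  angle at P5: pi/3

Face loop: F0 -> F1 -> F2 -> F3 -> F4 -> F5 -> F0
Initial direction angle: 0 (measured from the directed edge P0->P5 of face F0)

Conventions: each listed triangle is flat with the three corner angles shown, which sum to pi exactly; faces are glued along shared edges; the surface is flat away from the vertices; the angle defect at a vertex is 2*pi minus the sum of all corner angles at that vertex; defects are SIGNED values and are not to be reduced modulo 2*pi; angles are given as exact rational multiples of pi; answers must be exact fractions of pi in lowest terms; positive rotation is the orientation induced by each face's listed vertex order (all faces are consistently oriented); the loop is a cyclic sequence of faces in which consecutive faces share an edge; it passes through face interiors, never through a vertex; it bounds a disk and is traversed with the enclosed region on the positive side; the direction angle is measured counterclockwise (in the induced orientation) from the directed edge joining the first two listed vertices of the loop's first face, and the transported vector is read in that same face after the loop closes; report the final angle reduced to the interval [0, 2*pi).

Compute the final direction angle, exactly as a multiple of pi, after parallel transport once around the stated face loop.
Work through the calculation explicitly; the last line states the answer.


enclosed vertex P0: corner angles sum to (25/12)*pi, defect = 2*pi - (25/12)*pi = -pi/12
adding the enclosed defects to the starting angle (mod 2*pi, induced orientation) gives the holonomy
final angle = 0 - pi/12 = (23/12)*pi (mod 2*pi)

Answer: final direction angle = (23/12)*pi


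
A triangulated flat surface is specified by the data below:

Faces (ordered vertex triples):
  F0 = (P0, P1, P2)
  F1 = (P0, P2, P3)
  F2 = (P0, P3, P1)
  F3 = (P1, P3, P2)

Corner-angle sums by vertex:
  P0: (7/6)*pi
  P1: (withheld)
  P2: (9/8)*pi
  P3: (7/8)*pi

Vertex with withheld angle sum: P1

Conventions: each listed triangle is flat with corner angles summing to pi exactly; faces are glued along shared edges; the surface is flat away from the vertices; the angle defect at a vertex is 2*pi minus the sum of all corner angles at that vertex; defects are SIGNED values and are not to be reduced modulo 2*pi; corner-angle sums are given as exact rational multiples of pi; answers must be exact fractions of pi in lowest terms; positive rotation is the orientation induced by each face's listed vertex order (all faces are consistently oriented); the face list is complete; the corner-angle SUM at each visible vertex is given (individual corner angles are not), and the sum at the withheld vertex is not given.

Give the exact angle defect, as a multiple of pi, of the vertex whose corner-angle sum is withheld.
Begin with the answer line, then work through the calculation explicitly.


Answer: defect(P1) = (7/6)*pi

V = 4, E = 6, F = 4; chi = V - E + F = 2
Gauss-Bonnet: total defect = 2*pi*chi = 4*pi; visible defects sum to (17/6)*pi


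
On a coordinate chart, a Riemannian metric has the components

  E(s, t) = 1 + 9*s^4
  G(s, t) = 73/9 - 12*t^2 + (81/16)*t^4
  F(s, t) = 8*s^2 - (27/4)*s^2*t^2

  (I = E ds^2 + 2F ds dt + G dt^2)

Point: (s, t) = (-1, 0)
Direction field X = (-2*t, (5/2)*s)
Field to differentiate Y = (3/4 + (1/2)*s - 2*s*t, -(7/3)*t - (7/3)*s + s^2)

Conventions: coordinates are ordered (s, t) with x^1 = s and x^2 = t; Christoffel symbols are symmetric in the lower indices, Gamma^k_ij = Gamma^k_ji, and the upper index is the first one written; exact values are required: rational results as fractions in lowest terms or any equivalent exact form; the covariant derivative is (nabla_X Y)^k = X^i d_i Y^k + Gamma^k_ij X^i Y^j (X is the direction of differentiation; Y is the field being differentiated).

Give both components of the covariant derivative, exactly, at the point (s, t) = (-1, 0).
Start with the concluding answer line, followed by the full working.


Answer: (nabla_X Y)^s = -5, (nabla_X Y)^t = 35/6

E = 10, F = 8, G = 73/9 at the point
E_s = -36, E_t = 0, F_s = -16, F_t = 0, G_s = 0, G_t = 0
EG - F^2 = 154/9;  g^inv = (9/154) * [[73/9, -8], [-8, 10]]
first-kind symbols [ij,l] = (1/2)(d_i g_jl + d_j g_il - d_l g_ij): [ss,s] = E_s/2 = -18, [ss,t] = F_s - E_t/2 = -16, [st,s] = E_t/2 = 0, [st,t] = G_s/2 = 0, [tt,s] = F_t - G_s/2 = 0, [tt,t] = G_t/2 = 0
Gamma^s_ij = (G*[ij,s] - F*[ij,t])/(EG - F^2), Gamma^t_ij = (E*[ij,t] - F*[ij,s])/(EG - F^2)
Gamma_sss = -81/77, Gamma_sst = 0, Gamma_stt = 0, Gamma_tss = -72/77, Gamma_tst = 0, Gamma_ttt = 0
X = (0, -5/2), Y = (1/4, 10/3) at the point


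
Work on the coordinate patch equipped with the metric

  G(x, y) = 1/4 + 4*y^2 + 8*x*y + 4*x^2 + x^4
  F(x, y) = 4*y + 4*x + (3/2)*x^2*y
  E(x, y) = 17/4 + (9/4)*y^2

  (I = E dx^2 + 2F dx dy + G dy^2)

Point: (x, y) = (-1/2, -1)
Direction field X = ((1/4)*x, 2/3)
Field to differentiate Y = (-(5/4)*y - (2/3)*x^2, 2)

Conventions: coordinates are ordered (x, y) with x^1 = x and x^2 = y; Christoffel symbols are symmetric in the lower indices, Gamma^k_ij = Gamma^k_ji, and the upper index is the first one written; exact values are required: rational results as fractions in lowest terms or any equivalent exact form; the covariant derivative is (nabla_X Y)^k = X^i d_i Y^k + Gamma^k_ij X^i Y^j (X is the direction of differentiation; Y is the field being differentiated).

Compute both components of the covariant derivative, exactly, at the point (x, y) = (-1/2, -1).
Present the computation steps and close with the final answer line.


E = 13/2, F = -51/8, G = 149/16 at the point
E_x = 0, E_y = -9/2, F_x = 11/2, F_y = 35/8, G_x = -25/2, G_y = -12
EG - F^2 = 1273/64;  g^inv = (64/1273) * [[149/16, 51/8], [51/8, 13/2]]
first-kind symbols [ij,l] = (1/2)(d_i g_jl + d_j g_il - d_l g_ij): [xx,x] = E_x/2 = 0, [xx,y] = F_x - E_y/2 = 31/4, [xy,x] = E_y/2 = -9/4, [xy,y] = G_x/2 = -25/4, [yy,x] = F_y - G_x/2 = 85/8, [yy,y] = G_y/2 = -6
Gamma^x_ij = (G*[ij,x] - F*[ij,y])/(EG - F^2), Gamma^y_ij = (E*[ij,y] - F*[ij,x])/(EG - F^2)
Gamma_xxx = 3162/1273, Gamma_xxy = -3891/1273, Gamma_xyy = 7769/2546, Gamma_yxx = 3224/1273, Gamma_yxy = -3518/1273, Gamma_yyy = 1839/1273
X = (-1/8, 2/3), Y = (13/12, 2) at the point

Answer: (nabla_X Y)^x = 1471/1072, (nabla_X Y)^y = 671/2412


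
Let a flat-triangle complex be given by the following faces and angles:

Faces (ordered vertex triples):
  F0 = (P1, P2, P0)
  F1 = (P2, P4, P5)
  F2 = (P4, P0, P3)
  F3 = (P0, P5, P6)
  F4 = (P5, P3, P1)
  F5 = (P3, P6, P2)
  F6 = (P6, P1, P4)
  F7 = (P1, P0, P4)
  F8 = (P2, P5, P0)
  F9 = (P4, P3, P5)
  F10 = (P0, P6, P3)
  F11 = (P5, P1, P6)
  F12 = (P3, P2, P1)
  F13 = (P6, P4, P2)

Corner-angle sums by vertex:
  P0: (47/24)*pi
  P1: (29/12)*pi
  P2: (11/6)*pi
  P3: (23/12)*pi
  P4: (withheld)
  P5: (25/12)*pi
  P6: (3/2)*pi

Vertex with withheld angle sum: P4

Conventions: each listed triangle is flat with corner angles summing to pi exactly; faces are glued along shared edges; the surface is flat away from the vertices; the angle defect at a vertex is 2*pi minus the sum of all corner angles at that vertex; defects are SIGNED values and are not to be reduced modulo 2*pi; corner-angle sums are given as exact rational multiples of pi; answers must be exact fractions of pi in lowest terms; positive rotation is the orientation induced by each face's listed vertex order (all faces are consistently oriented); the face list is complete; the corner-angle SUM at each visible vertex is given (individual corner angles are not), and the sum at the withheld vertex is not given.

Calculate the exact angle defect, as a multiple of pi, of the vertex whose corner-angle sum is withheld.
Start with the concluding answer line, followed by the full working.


Answer: defect(P4) = (-7/24)*pi

V = 7, E = 21, F = 14; chi = V - E + F = 0
Gauss-Bonnet: total defect = 2*pi*chi = 0; visible defects sum to (7/24)*pi


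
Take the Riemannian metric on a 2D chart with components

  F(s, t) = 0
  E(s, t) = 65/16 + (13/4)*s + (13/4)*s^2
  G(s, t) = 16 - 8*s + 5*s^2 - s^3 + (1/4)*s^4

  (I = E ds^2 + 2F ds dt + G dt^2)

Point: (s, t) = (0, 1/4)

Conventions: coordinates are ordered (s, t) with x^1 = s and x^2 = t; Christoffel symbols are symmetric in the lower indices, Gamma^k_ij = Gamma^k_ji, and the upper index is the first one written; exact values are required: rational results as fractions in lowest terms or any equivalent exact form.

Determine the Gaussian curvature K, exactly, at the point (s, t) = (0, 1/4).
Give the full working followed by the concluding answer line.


E = 65/16, F = 0, G = 16, EG - F^2 = 65 at the point
E_s = 13/4, E_t = 0, F_s = 0, F_t = 0, G_s = -8, G_t = 0
E_tt = 0, F_st = 0, G_ss = 10
Compute both Brioschi determinants and normalise by (EG - F^2)^2.
M1 = [[-E_tt/2 + F_st - G_ss/2, E_s/2, F_s - E_t/2], [F_t - G_s/2, E, F], [G_t/2, F, G]] = [[-5, 13/8, 0], [4, 65/16, 0], [0, 0, 16]]; det M1 = -429
M2 = [[0, E_t/2, G_s/2], [E_t/2, E, F], [G_s/2, F, G]] = [[0, 0, -4], [0, 65/16, 0], [-4, 0, 16]]; det M2 = -65
det M1 - det M2 = -364; K = -364 / (65)^2 = -28/325

Answer: K = -28/325


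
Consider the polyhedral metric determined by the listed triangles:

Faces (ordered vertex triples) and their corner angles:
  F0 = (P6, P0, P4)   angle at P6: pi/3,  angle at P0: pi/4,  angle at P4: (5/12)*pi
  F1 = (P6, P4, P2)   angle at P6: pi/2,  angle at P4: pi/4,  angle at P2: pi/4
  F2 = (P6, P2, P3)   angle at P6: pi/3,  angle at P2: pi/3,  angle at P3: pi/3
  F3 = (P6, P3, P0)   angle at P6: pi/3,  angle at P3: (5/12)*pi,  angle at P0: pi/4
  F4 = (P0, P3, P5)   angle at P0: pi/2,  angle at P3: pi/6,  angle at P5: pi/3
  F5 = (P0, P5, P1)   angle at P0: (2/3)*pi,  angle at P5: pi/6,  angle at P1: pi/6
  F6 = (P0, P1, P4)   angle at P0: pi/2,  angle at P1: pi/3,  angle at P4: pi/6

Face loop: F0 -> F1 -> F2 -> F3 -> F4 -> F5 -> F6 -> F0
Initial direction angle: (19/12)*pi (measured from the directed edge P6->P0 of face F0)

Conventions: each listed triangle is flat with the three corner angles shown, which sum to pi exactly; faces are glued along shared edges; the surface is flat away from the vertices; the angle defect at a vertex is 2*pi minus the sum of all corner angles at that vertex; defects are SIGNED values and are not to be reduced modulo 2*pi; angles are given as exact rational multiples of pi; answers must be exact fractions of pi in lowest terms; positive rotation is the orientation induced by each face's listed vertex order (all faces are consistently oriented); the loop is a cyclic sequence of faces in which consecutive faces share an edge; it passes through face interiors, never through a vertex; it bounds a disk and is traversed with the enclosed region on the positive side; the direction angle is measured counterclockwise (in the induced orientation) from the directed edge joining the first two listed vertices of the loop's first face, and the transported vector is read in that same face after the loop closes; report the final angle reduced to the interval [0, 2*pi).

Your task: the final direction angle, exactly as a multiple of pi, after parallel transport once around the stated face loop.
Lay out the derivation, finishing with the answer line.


enclosed vertex P0: corner angles sum to (13/6)*pi, defect = 2*pi - (13/6)*pi = -pi/6
enclosed vertex P6: corner angles sum to (3/2)*pi, defect = 2*pi - (3/2)*pi = pi/2
final direction = starting direction + enclosed defect total, reduced mod 2*pi (induced orientation)
final angle = (19/12)*pi + pi/3 = (23/12)*pi (mod 2*pi)

Answer: final direction angle = (23/12)*pi


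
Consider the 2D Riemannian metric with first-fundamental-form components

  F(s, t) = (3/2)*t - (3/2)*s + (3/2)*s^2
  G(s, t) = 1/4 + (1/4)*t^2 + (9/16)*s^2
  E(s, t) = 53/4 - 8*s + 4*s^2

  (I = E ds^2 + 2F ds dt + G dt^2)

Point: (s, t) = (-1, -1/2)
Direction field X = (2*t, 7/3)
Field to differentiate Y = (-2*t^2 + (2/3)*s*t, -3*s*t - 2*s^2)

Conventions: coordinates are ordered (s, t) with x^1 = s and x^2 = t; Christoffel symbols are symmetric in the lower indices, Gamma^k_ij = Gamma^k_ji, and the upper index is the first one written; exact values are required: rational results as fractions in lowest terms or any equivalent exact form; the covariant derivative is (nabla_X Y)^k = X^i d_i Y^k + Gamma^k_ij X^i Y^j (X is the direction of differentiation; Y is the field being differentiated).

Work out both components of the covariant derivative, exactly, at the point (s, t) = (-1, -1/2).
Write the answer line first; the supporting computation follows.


Answer: (nabla_X Y)^s = 106183/39240, (nabla_X Y)^t = 11173/6540

E = 101/4, F = 9/4, G = 7/8 at the point
E_s = -16, E_t = 0, F_s = -9/2, F_t = 3/2, G_s = -9/8, G_t = -1/4
EG - F^2 = 545/32;  g^inv = (32/545) * [[7/8, -9/4], [-9/4, 101/4]]
first-kind symbols [ij,l] = (1/2)(d_i g_jl + d_j g_il - d_l g_ij): [ss,s] = E_s/2 = -8, [ss,t] = F_s - E_t/2 = -9/2, [st,s] = E_t/2 = 0, [st,t] = G_s/2 = -9/16, [tt,s] = F_t - G_s/2 = 33/16, [tt,t] = G_t/2 = -1/8
Gamma^s_ij = (G*[ij,s] - F*[ij,t])/(EG - F^2), Gamma^t_ij = (E*[ij,t] - F*[ij,s])/(EG - F^2)
Gamma_sss = 20/109, Gamma_sst = 81/1090, Gamma_stt = 267/2180, Gamma_tss = -612/109, Gamma_tst = -909/1090, Gamma_ttt = -499/1090
X = (-1, 7/3), Y = (-1/6, -7/2) at the point


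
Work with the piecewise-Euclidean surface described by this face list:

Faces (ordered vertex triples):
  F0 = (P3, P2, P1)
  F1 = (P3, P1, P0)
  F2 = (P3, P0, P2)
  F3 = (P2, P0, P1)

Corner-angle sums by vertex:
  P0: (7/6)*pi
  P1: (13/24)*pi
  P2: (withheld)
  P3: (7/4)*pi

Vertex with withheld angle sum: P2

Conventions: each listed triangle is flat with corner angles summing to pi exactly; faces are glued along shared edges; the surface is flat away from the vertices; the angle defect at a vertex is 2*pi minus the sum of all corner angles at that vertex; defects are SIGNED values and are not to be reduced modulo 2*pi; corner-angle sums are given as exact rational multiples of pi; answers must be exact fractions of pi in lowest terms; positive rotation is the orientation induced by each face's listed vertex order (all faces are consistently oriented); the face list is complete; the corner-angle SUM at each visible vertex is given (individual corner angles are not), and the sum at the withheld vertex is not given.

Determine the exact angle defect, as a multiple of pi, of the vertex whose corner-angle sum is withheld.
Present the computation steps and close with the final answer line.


V = 4, E = 6, F = 4; chi = V - E + F = 2
Gauss-Bonnet: total defect = 2*pi*chi = 4*pi; visible defects sum to (61/24)*pi

Answer: defect(P2) = (35/24)*pi
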